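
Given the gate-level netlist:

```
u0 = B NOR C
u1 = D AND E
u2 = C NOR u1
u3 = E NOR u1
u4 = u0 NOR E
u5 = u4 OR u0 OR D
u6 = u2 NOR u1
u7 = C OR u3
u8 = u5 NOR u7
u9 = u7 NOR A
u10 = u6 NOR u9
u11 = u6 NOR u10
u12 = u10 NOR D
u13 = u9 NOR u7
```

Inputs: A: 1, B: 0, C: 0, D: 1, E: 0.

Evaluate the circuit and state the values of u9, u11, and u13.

u9 = 0, u11 = 0, u13 = 0

u1 = D AND E = 1 AND 0 = 0
u2 = C NOR u1 = 0 NOR 0 = 1
u3 = E NOR u1 = 0 NOR 0 = 1
u6 = u2 NOR u1 = 1 NOR 0 = 0
u7 = C OR u3 = 0 OR 1 = 1
u9 = u7 NOR A = 1 NOR 1 = 0
u10 = u6 NOR u9 = 0 NOR 0 = 1
u11 = u6 NOR u10 = 0 NOR 1 = 0
u13 = u9 NOR u7 = 0 NOR 1 = 0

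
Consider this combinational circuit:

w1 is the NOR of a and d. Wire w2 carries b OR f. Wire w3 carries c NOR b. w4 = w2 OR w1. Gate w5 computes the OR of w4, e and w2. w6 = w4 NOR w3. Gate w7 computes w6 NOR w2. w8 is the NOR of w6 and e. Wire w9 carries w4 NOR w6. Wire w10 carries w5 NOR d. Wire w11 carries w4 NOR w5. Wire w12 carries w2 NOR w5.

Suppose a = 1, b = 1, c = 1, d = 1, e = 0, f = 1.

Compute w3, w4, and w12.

w3 = 0, w4 = 1, w12 = 0

w1 = a NOR d = 1 NOR 1 = 0
w2 = b OR f = 1 OR 1 = 1
w3 = c NOR b = 1 NOR 1 = 0
w4 = w2 OR w1 = 1 OR 0 = 1
w5 = w4 OR e OR w2 = 1 OR 0 OR 1 = 1
w12 = w2 NOR w5 = 1 NOR 1 = 0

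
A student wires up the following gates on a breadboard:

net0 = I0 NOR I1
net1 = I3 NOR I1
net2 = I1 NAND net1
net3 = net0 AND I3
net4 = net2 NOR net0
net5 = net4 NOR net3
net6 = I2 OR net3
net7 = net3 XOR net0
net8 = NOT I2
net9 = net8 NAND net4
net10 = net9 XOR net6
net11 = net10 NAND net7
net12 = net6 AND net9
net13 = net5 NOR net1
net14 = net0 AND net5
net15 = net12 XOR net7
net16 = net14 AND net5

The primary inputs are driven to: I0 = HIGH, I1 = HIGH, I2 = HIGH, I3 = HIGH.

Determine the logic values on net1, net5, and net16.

net1 = LOW; net5 = HIGH; net16 = LOW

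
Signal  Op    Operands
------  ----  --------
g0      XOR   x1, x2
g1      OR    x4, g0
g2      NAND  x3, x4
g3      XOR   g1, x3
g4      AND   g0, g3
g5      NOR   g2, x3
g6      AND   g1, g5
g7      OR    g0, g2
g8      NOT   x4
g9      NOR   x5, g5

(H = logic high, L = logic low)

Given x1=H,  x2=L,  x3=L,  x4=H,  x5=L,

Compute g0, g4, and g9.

g0 = H  g4 = H  g9 = H

g0 = x1 XOR x2 = H XOR L = H
g1 = x4 OR g0 = H OR H = H
g2 = x3 NAND x4 = L NAND H = H
g3 = g1 XOR x3 = H XOR L = H
g4 = g0 AND g3 = H AND H = H
g5 = g2 NOR x3 = H NOR L = L
g9 = x5 NOR g5 = L NOR L = H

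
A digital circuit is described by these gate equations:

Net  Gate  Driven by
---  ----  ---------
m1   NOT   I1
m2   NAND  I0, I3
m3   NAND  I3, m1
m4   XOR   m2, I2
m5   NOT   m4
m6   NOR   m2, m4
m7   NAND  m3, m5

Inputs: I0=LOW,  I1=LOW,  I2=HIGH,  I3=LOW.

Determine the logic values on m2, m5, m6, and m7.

m1 = NOT I1 = NOT LOW = HIGH
m2 = I0 NAND I3 = LOW NAND LOW = HIGH
m3 = I3 NAND m1 = LOW NAND HIGH = HIGH
m4 = m2 XOR I2 = HIGH XOR HIGH = LOW
m5 = NOT m4 = NOT LOW = HIGH
m6 = m2 NOR m4 = HIGH NOR LOW = LOW
m7 = m3 NAND m5 = HIGH NAND HIGH = LOW

m2 = HIGH  m5 = HIGH  m6 = LOW  m7 = LOW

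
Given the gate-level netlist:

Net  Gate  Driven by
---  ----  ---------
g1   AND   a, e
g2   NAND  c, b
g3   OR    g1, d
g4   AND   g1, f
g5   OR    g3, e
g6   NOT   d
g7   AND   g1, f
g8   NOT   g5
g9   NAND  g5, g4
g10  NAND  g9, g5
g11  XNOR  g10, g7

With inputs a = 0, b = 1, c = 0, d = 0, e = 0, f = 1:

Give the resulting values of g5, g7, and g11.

g1 = a AND e = 0 AND 0 = 0
g3 = g1 OR d = 0 OR 0 = 0
g4 = g1 AND f = 0 AND 1 = 0
g5 = g3 OR e = 0 OR 0 = 0
g7 = g1 AND f = 0 AND 1 = 0
g9 = g5 NAND g4 = 0 NAND 0 = 1
g10 = g9 NAND g5 = 1 NAND 0 = 1
g11 = g10 XNOR g7 = 1 XNOR 0 = 0

g5 = 0; g7 = 0; g11 = 0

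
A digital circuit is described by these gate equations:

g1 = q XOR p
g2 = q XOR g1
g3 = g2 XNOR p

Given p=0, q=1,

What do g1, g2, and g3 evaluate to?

g1 = 1, g2 = 0, g3 = 1

g1 = q XOR p = 1 XOR 0 = 1
g2 = q XOR g1 = 1 XOR 1 = 0
g3 = g2 XNOR p = 0 XNOR 0 = 1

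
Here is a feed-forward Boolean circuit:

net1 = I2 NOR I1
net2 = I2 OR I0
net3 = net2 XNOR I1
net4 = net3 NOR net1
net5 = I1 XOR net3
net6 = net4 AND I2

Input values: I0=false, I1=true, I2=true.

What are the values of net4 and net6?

net4 = false; net6 = false

net1 = I2 NOR I1 = true NOR true = false
net2 = I2 OR I0 = true OR false = true
net3 = net2 XNOR I1 = true XNOR true = true
net4 = net3 NOR net1 = true NOR false = false
net6 = net4 AND I2 = false AND true = false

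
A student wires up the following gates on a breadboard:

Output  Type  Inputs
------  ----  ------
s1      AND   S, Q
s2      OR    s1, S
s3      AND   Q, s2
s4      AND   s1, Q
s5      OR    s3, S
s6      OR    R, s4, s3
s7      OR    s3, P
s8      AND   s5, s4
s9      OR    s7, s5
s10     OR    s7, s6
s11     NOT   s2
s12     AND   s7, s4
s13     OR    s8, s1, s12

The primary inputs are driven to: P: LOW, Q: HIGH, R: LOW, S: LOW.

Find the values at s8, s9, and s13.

s1 = S AND Q = LOW AND HIGH = LOW
s2 = s1 OR S = LOW OR LOW = LOW
s3 = Q AND s2 = HIGH AND LOW = LOW
s4 = s1 AND Q = LOW AND HIGH = LOW
s5 = s3 OR S = LOW OR LOW = LOW
s7 = s3 OR P = LOW OR LOW = LOW
s8 = s5 AND s4 = LOW AND LOW = LOW
s9 = s7 OR s5 = LOW OR LOW = LOW
s12 = s7 AND s4 = LOW AND LOW = LOW
s13 = s8 OR s1 OR s12 = LOW OR LOW OR LOW = LOW

s8 = LOW, s9 = LOW, s13 = LOW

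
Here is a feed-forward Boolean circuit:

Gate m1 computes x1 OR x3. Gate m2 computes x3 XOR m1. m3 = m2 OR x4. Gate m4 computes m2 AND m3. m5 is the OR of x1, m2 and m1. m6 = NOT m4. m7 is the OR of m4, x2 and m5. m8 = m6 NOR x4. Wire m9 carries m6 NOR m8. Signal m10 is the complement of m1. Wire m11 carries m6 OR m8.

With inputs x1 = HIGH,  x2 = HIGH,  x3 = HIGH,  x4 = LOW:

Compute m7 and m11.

m7 = HIGH, m11 = HIGH

m1 = x1 OR x3 = HIGH OR HIGH = HIGH
m2 = x3 XOR m1 = HIGH XOR HIGH = LOW
m3 = m2 OR x4 = LOW OR LOW = LOW
m4 = m2 AND m3 = LOW AND LOW = LOW
m5 = x1 OR m2 OR m1 = HIGH OR LOW OR HIGH = HIGH
m6 = NOT m4 = NOT LOW = HIGH
m7 = m4 OR x2 OR m5 = LOW OR HIGH OR HIGH = HIGH
m8 = m6 NOR x4 = HIGH NOR LOW = LOW
m11 = m6 OR m8 = HIGH OR LOW = HIGH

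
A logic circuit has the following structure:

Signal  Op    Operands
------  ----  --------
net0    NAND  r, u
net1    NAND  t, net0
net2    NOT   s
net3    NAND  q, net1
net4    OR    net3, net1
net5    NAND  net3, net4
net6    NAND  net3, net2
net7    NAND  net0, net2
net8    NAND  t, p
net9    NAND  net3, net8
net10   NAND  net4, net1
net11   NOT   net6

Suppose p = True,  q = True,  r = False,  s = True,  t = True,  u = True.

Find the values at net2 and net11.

net2 = False, net11 = False

net0 = r NAND u = False NAND True = True
net1 = t NAND net0 = True NAND True = False
net2 = NOT s = NOT True = False
net3 = q NAND net1 = True NAND False = True
net6 = net3 NAND net2 = True NAND False = True
net11 = NOT net6 = NOT True = False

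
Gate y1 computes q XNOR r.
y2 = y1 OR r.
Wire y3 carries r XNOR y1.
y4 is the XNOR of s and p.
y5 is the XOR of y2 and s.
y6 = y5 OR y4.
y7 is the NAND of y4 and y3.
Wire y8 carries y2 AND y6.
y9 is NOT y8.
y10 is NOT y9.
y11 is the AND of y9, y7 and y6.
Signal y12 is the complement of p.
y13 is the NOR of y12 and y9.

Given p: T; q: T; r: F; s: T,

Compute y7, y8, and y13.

y7 = F; y8 = F; y13 = F

y1 = q XNOR r = T XNOR F = F
y2 = y1 OR r = F OR F = F
y3 = r XNOR y1 = F XNOR F = T
y4 = s XNOR p = T XNOR T = T
y5 = y2 XOR s = F XOR T = T
y6 = y5 OR y4 = T OR T = T
y7 = y4 NAND y3 = T NAND T = F
y8 = y2 AND y6 = F AND T = F
y9 = NOT y8 = NOT F = T
y12 = NOT p = NOT T = F
y13 = y12 NOR y9 = F NOR T = F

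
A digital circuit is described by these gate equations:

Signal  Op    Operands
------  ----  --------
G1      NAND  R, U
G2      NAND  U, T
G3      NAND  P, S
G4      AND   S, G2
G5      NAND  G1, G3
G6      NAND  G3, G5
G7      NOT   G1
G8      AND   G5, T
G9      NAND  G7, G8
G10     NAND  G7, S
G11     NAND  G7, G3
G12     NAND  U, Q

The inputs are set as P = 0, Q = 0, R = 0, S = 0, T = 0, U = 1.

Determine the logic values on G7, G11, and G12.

G1 = R NAND U = 0 NAND 1 = 1
G3 = P NAND S = 0 NAND 0 = 1
G7 = NOT G1 = NOT 1 = 0
G11 = G7 NAND G3 = 0 NAND 1 = 1
G12 = U NAND Q = 1 NAND 0 = 1

G7 = 0, G11 = 1, G12 = 1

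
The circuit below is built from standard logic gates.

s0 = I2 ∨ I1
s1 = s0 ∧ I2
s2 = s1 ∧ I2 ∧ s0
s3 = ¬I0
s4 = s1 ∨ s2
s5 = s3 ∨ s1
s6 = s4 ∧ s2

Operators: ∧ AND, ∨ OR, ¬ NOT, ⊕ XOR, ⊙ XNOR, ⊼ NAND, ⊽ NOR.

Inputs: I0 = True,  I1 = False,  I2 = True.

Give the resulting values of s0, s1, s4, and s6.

s0 = True, s1 = True, s4 = True, s6 = True

s0 = I2 OR I1 = True OR False = True
s1 = s0 AND I2 = True AND True = True
s2 = s1 AND I2 AND s0 = True AND True AND True = True
s4 = s1 OR s2 = True OR True = True
s6 = s4 AND s2 = True AND True = True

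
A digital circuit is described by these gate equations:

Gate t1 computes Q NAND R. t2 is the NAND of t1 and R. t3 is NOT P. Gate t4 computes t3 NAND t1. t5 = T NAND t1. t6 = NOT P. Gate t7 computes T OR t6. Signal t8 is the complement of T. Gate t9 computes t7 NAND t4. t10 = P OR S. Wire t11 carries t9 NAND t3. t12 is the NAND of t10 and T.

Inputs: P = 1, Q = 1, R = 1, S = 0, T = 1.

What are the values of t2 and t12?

t2 = 1, t12 = 0

t1 = Q NAND R = 1 NAND 1 = 0
t2 = t1 NAND R = 0 NAND 1 = 1
t10 = P OR S = 1 OR 0 = 1
t12 = t10 NAND T = 1 NAND 1 = 0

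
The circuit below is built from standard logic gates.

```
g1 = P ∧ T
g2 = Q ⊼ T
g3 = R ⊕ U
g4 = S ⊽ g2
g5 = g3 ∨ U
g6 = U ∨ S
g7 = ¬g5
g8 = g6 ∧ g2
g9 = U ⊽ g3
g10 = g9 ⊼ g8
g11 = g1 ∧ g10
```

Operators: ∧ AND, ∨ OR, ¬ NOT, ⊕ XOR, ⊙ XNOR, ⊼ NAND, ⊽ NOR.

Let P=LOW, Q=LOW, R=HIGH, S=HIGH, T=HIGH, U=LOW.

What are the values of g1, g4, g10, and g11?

g1 = P AND T = LOW AND HIGH = LOW
g2 = Q NAND T = LOW NAND HIGH = HIGH
g3 = R XOR U = HIGH XOR LOW = HIGH
g4 = S NOR g2 = HIGH NOR HIGH = LOW
g6 = U OR S = LOW OR HIGH = HIGH
g8 = g6 AND g2 = HIGH AND HIGH = HIGH
g9 = U NOR g3 = LOW NOR HIGH = LOW
g10 = g9 NAND g8 = LOW NAND HIGH = HIGH
g11 = g1 AND g10 = LOW AND HIGH = LOW

g1 = LOW, g4 = LOW, g10 = HIGH, g11 = LOW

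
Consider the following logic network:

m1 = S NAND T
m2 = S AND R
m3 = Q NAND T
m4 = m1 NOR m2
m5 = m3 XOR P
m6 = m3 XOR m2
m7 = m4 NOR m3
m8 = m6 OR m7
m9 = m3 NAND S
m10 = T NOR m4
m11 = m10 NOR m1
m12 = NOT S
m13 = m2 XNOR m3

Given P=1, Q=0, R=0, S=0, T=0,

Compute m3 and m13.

m2 = S AND R = 0 AND 0 = 0
m3 = Q NAND T = 0 NAND 0 = 1
m13 = m2 XNOR m3 = 0 XNOR 1 = 0

m3 = 1, m13 = 0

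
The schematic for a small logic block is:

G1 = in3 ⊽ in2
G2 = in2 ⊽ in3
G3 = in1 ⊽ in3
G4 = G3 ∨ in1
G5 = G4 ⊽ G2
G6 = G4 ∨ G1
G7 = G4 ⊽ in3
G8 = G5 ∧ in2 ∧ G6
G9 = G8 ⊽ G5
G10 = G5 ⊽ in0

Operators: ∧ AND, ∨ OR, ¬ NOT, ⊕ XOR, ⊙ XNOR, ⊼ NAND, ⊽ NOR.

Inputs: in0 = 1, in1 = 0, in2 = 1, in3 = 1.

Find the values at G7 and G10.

G7 = 0, G10 = 0

G2 = in2 NOR in3 = 1 NOR 1 = 0
G3 = in1 NOR in3 = 0 NOR 1 = 0
G4 = G3 OR in1 = 0 OR 0 = 0
G5 = G4 NOR G2 = 0 NOR 0 = 1
G7 = G4 NOR in3 = 0 NOR 1 = 0
G10 = G5 NOR in0 = 1 NOR 1 = 0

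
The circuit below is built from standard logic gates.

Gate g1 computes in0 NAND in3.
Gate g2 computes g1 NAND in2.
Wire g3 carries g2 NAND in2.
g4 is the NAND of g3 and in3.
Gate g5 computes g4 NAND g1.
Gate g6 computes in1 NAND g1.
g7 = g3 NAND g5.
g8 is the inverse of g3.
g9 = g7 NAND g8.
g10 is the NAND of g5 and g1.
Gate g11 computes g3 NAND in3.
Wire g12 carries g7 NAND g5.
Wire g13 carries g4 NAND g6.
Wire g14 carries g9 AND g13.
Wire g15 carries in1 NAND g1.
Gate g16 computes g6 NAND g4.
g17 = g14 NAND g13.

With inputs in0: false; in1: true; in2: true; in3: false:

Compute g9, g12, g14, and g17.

g1 = in0 NAND in3 = false NAND false = true
g2 = g1 NAND in2 = true NAND true = false
g3 = g2 NAND in2 = false NAND true = true
g4 = g3 NAND in3 = true NAND false = true
g5 = g4 NAND g1 = true NAND true = false
g6 = in1 NAND g1 = true NAND true = false
g7 = g3 NAND g5 = true NAND false = true
g8 = NOT g3 = NOT true = false
g9 = g7 NAND g8 = true NAND false = true
g12 = g7 NAND g5 = true NAND false = true
g13 = g4 NAND g6 = true NAND false = true
g14 = g9 AND g13 = true AND true = true
g17 = g14 NAND g13 = true NAND true = false

g9 = true, g12 = true, g14 = true, g17 = false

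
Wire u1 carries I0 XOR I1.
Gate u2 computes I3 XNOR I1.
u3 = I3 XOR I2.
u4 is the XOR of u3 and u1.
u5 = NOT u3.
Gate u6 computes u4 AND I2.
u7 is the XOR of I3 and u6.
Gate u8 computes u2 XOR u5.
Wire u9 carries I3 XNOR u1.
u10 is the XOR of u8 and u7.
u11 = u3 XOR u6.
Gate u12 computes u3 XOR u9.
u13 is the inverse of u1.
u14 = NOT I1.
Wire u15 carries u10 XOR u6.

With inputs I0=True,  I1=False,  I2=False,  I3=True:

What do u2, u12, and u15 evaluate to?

u2 = False; u12 = False; u15 = True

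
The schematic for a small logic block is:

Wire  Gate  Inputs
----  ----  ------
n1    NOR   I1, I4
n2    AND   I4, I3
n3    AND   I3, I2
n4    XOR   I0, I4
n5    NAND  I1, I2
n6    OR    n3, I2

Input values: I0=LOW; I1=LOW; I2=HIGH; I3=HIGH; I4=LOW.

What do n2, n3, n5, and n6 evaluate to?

n2 = LOW, n3 = HIGH, n5 = HIGH, n6 = HIGH

n2 = I4 AND I3 = LOW AND HIGH = LOW
n3 = I3 AND I2 = HIGH AND HIGH = HIGH
n5 = I1 NAND I2 = LOW NAND HIGH = HIGH
n6 = n3 OR I2 = HIGH OR HIGH = HIGH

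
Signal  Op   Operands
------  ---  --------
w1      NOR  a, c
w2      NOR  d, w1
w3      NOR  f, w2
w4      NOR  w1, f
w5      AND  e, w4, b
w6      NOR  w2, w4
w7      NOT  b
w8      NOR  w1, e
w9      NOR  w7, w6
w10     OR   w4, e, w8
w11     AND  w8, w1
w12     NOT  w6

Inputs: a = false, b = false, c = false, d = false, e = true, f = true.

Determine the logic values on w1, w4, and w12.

w1 = true, w4 = false, w12 = false

w1 = a NOR c = false NOR false = true
w2 = d NOR w1 = false NOR true = false
w4 = w1 NOR f = true NOR true = false
w6 = w2 NOR w4 = false NOR false = true
w12 = NOT w6 = NOT true = false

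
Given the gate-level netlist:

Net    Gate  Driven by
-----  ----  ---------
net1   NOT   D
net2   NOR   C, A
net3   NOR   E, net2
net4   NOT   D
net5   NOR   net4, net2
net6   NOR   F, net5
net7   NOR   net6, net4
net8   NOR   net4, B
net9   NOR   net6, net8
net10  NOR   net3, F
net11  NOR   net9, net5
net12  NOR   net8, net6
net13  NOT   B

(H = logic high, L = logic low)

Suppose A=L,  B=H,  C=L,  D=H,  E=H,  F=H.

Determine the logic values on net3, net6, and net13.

net3 = L, net6 = L, net13 = L

net2 = C NOR A = L NOR L = H
net3 = E NOR net2 = H NOR H = L
net4 = NOT D = NOT H = L
net5 = net4 NOR net2 = L NOR H = L
net6 = F NOR net5 = H NOR L = L
net13 = NOT B = NOT H = L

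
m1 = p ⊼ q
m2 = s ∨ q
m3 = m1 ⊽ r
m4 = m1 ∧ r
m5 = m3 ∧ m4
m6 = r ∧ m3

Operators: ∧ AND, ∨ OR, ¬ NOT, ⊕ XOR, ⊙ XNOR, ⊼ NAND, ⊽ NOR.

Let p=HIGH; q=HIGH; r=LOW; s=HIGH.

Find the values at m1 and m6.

m1 = p NAND q = HIGH NAND HIGH = LOW
m3 = m1 NOR r = LOW NOR LOW = HIGH
m6 = r AND m3 = LOW AND HIGH = LOW

m1 = LOW; m6 = LOW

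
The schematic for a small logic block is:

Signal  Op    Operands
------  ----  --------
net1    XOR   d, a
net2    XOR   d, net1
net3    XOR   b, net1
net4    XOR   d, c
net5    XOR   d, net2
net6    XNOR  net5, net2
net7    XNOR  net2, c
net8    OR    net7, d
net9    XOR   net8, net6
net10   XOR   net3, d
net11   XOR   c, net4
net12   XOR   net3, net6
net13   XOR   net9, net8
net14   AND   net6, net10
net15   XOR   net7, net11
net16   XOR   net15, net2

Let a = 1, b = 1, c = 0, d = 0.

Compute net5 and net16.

net1 = d XOR a = 0 XOR 1 = 1
net2 = d XOR net1 = 0 XOR 1 = 1
net4 = d XOR c = 0 XOR 0 = 0
net5 = d XOR net2 = 0 XOR 1 = 1
net7 = net2 XNOR c = 1 XNOR 0 = 0
net11 = c XOR net4 = 0 XOR 0 = 0
net15 = net7 XOR net11 = 0 XOR 0 = 0
net16 = net15 XOR net2 = 0 XOR 1 = 1

net5 = 1, net16 = 1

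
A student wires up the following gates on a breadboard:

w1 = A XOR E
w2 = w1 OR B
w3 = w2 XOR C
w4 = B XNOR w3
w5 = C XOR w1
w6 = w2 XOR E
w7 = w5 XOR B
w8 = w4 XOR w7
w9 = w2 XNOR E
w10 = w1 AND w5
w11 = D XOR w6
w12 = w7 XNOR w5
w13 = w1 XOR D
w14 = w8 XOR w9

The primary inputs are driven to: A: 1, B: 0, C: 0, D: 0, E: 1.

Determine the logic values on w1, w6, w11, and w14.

w1 = 0  w6 = 1  w11 = 1  w14 = 1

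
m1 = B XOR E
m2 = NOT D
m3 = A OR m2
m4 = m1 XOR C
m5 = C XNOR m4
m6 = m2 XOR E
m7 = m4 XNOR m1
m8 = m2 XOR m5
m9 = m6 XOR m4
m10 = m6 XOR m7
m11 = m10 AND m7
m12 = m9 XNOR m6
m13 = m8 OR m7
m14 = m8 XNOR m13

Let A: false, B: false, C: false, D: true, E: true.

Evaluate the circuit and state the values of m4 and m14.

m4 = true, m14 = false

m1 = B XOR E = false XOR true = true
m2 = NOT D = NOT true = false
m4 = m1 XOR C = true XOR false = true
m5 = C XNOR m4 = false XNOR true = false
m7 = m4 XNOR m1 = true XNOR true = true
m8 = m2 XOR m5 = false XOR false = false
m13 = m8 OR m7 = false OR true = true
m14 = m8 XNOR m13 = false XNOR true = false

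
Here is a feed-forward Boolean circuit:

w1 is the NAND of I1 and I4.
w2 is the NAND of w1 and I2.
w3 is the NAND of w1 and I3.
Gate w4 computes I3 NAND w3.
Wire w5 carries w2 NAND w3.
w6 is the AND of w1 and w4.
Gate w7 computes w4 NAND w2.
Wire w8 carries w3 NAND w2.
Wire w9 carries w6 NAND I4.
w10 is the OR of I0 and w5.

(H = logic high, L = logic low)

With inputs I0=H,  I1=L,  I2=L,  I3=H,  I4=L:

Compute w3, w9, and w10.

w3 = L, w9 = H, w10 = H

w1 = I1 NAND I4 = L NAND L = H
w2 = w1 NAND I2 = H NAND L = H
w3 = w1 NAND I3 = H NAND H = L
w4 = I3 NAND w3 = H NAND L = H
w5 = w2 NAND w3 = H NAND L = H
w6 = w1 AND w4 = H AND H = H
w9 = w6 NAND I4 = H NAND L = H
w10 = I0 OR w5 = H OR H = H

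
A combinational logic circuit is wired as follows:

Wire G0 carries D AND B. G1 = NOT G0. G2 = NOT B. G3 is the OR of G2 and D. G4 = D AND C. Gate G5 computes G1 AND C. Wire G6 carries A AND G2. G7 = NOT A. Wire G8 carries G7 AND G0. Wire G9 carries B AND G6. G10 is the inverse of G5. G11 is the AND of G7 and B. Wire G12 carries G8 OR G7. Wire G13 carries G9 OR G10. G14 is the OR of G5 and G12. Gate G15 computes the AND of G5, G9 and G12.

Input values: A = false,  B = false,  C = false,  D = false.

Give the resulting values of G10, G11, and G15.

G10 = true  G11 = false  G15 = false

G0 = D AND B = false AND false = false
G1 = NOT G0 = NOT false = true
G2 = NOT B = NOT false = true
G5 = G1 AND C = true AND false = false
G6 = A AND G2 = false AND true = false
G7 = NOT A = NOT false = true
G8 = G7 AND G0 = true AND false = false
G9 = B AND G6 = false AND false = false
G10 = NOT G5 = NOT false = true
G11 = G7 AND B = true AND false = false
G12 = G8 OR G7 = false OR true = true
G15 = G5 AND G9 AND G12 = false AND false AND true = false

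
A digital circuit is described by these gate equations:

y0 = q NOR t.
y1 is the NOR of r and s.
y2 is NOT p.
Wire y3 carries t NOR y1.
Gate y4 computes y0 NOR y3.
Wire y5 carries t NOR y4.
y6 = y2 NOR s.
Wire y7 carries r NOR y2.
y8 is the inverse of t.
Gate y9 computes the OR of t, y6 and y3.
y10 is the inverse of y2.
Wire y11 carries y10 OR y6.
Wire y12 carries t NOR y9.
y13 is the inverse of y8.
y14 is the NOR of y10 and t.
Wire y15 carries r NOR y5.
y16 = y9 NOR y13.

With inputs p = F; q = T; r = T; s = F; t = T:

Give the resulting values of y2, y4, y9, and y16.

y0 = q NOR t = T NOR T = F
y1 = r NOR s = T NOR F = F
y2 = NOT p = NOT F = T
y3 = t NOR y1 = T NOR F = F
y4 = y0 NOR y3 = F NOR F = T
y6 = y2 NOR s = T NOR F = F
y8 = NOT t = NOT T = F
y9 = t OR y6 OR y3 = T OR F OR F = T
y13 = NOT y8 = NOT F = T
y16 = y9 NOR y13 = T NOR T = F

y2 = T; y4 = T; y9 = T; y16 = F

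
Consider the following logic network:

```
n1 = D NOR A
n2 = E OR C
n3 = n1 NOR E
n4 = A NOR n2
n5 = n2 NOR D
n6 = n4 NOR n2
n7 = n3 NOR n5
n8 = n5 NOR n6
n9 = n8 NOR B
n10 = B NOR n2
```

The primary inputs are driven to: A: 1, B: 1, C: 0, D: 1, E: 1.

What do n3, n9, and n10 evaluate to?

n3 = 0, n9 = 0, n10 = 0

n1 = D NOR A = 1 NOR 1 = 0
n2 = E OR C = 1 OR 0 = 1
n3 = n1 NOR E = 0 NOR 1 = 0
n4 = A NOR n2 = 1 NOR 1 = 0
n5 = n2 NOR D = 1 NOR 1 = 0
n6 = n4 NOR n2 = 0 NOR 1 = 0
n8 = n5 NOR n6 = 0 NOR 0 = 1
n9 = n8 NOR B = 1 NOR 1 = 0
n10 = B NOR n2 = 1 NOR 1 = 0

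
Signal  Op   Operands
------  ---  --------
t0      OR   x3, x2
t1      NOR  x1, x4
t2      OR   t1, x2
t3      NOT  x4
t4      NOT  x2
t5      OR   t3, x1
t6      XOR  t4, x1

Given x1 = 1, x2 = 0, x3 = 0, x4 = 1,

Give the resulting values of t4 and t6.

t4 = 1, t6 = 0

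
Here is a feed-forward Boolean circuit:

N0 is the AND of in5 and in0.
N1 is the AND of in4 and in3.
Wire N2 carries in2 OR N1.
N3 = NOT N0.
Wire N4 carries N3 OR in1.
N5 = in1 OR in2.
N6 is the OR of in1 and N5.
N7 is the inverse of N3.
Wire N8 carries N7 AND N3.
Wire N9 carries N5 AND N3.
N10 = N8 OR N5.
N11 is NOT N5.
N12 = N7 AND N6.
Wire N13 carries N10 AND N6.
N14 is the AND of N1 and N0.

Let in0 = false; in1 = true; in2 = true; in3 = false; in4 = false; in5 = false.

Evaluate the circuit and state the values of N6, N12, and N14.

N6 = true  N12 = false  N14 = false

N0 = in5 AND in0 = false AND false = false
N1 = in4 AND in3 = false AND false = false
N3 = NOT N0 = NOT false = true
N5 = in1 OR in2 = true OR true = true
N6 = in1 OR N5 = true OR true = true
N7 = NOT N3 = NOT true = false
N12 = N7 AND N6 = false AND true = false
N14 = N1 AND N0 = false AND false = false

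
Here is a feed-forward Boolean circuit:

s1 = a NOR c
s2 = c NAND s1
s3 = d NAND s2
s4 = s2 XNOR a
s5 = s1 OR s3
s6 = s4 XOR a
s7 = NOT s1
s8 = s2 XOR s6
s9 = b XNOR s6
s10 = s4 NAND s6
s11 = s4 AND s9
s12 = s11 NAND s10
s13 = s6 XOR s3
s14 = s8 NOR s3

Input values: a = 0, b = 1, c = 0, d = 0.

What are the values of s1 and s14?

s1 = a NOR c = 0 NOR 0 = 1
s2 = c NAND s1 = 0 NAND 1 = 1
s3 = d NAND s2 = 0 NAND 1 = 1
s4 = s2 XNOR a = 1 XNOR 0 = 0
s6 = s4 XOR a = 0 XOR 0 = 0
s8 = s2 XOR s6 = 1 XOR 0 = 1
s14 = s8 NOR s3 = 1 NOR 1 = 0

s1 = 1  s14 = 0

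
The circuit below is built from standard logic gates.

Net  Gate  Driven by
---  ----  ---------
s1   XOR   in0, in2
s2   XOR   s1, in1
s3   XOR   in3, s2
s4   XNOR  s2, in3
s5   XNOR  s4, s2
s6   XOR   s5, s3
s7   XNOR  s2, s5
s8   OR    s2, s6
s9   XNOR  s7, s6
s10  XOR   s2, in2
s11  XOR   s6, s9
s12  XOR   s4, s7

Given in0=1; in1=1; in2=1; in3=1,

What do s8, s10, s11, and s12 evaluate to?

s8 = 1, s10 = 0, s11 = 0, s12 = 0

s1 = in0 XOR in2 = 1 XOR 1 = 0
s2 = s1 XOR in1 = 0 XOR 1 = 1
s3 = in3 XOR s2 = 1 XOR 1 = 0
s4 = s2 XNOR in3 = 1 XNOR 1 = 1
s5 = s4 XNOR s2 = 1 XNOR 1 = 1
s6 = s5 XOR s3 = 1 XOR 0 = 1
s7 = s2 XNOR s5 = 1 XNOR 1 = 1
s8 = s2 OR s6 = 1 OR 1 = 1
s9 = s7 XNOR s6 = 1 XNOR 1 = 1
s10 = s2 XOR in2 = 1 XOR 1 = 0
s11 = s6 XOR s9 = 1 XOR 1 = 0
s12 = s4 XOR s7 = 1 XOR 1 = 0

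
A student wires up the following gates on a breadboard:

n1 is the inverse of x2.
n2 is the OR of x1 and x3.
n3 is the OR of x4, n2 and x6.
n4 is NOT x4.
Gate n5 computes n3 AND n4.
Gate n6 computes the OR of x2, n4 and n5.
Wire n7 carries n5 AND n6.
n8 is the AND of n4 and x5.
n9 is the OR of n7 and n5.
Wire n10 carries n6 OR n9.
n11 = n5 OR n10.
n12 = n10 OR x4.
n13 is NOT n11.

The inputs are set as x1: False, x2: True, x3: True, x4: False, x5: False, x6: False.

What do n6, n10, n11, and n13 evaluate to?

n2 = x1 OR x3 = False OR True = True
n3 = x4 OR n2 OR x6 = False OR True OR False = True
n4 = NOT x4 = NOT False = True
n5 = n3 AND n4 = True AND True = True
n6 = x2 OR n4 OR n5 = True OR True OR True = True
n7 = n5 AND n6 = True AND True = True
n9 = n7 OR n5 = True OR True = True
n10 = n6 OR n9 = True OR True = True
n11 = n5 OR n10 = True OR True = True
n13 = NOT n11 = NOT True = False

n6 = True, n10 = True, n11 = True, n13 = False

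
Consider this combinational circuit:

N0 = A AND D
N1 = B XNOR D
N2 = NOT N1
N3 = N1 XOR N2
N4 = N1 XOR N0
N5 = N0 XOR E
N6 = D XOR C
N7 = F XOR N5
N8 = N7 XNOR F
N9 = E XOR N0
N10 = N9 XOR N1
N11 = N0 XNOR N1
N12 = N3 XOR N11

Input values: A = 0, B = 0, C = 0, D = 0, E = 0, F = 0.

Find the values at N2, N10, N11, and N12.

N0 = A AND D = 0 AND 0 = 0
N1 = B XNOR D = 0 XNOR 0 = 1
N2 = NOT N1 = NOT 1 = 0
N3 = N1 XOR N2 = 1 XOR 0 = 1
N9 = E XOR N0 = 0 XOR 0 = 0
N10 = N9 XOR N1 = 0 XOR 1 = 1
N11 = N0 XNOR N1 = 0 XNOR 1 = 0
N12 = N3 XOR N11 = 1 XOR 0 = 1

N2 = 0, N10 = 1, N11 = 0, N12 = 1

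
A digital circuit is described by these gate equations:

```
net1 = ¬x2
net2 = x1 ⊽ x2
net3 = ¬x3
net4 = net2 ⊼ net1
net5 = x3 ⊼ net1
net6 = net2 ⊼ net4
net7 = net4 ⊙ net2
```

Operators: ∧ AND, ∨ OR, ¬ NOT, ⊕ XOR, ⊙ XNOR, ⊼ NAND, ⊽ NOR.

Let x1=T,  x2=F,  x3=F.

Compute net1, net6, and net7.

net1 = NOT x2 = NOT F = T
net2 = x1 NOR x2 = T NOR F = F
net4 = net2 NAND net1 = F NAND T = T
net6 = net2 NAND net4 = F NAND T = T
net7 = net4 XNOR net2 = T XNOR F = F

net1 = T, net6 = T, net7 = F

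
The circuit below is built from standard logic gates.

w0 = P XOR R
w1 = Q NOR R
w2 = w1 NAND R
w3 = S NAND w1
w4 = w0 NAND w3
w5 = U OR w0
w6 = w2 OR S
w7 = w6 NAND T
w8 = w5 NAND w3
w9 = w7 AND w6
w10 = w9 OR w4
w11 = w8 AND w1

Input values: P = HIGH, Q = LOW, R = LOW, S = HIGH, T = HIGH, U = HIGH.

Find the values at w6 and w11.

w0 = P XOR R = HIGH XOR LOW = HIGH
w1 = Q NOR R = LOW NOR LOW = HIGH
w2 = w1 NAND R = HIGH NAND LOW = HIGH
w3 = S NAND w1 = HIGH NAND HIGH = LOW
w5 = U OR w0 = HIGH OR HIGH = HIGH
w6 = w2 OR S = HIGH OR HIGH = HIGH
w8 = w5 NAND w3 = HIGH NAND LOW = HIGH
w11 = w8 AND w1 = HIGH AND HIGH = HIGH

w6 = HIGH  w11 = HIGH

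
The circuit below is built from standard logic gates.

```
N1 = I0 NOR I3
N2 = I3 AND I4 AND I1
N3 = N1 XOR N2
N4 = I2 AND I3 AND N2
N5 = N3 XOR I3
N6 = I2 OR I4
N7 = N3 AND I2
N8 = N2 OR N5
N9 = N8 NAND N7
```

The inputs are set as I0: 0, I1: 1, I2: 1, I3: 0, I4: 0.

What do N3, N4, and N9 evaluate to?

N3 = 1, N4 = 0, N9 = 0

N1 = I0 NOR I3 = 0 NOR 0 = 1
N2 = I3 AND I4 AND I1 = 0 AND 0 AND 1 = 0
N3 = N1 XOR N2 = 1 XOR 0 = 1
N4 = I2 AND I3 AND N2 = 1 AND 0 AND 0 = 0
N5 = N3 XOR I3 = 1 XOR 0 = 1
N7 = N3 AND I2 = 1 AND 1 = 1
N8 = N2 OR N5 = 0 OR 1 = 1
N9 = N8 NAND N7 = 1 NAND 1 = 0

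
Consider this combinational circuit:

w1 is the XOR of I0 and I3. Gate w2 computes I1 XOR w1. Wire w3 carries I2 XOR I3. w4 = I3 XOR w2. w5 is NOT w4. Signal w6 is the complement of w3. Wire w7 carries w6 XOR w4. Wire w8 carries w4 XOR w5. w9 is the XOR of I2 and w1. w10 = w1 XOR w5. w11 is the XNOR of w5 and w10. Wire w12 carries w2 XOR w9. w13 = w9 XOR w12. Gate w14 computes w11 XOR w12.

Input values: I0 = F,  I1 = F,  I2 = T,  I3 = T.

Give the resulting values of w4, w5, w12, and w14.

w1 = I0 XOR I3 = F XOR T = T
w2 = I1 XOR w1 = F XOR T = T
w4 = I3 XOR w2 = T XOR T = F
w5 = NOT w4 = NOT F = T
w9 = I2 XOR w1 = T XOR T = F
w10 = w1 XOR w5 = T XOR T = F
w11 = w5 XNOR w10 = T XNOR F = F
w12 = w2 XOR w9 = T XOR F = T
w14 = w11 XOR w12 = F XOR T = T

w4 = F; w5 = T; w12 = T; w14 = T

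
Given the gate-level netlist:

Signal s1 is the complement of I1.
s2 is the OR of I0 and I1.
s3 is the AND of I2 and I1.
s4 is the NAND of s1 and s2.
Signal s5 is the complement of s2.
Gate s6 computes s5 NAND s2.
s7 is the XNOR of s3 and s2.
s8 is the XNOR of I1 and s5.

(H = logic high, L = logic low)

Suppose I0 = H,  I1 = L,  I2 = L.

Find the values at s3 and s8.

s2 = I0 OR I1 = H OR L = H
s3 = I2 AND I1 = L AND L = L
s5 = NOT s2 = NOT H = L
s8 = I1 XNOR s5 = L XNOR L = H

s3 = L; s8 = H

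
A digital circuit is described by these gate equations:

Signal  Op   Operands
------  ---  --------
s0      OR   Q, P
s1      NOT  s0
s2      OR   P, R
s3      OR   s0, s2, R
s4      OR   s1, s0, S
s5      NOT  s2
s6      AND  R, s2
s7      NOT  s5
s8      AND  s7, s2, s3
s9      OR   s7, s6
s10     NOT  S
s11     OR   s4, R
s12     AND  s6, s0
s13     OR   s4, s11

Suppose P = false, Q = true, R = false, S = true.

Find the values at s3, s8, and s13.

s0 = Q OR P = true OR false = true
s1 = NOT s0 = NOT true = false
s2 = P OR R = false OR false = false
s3 = s0 OR s2 OR R = true OR false OR false = true
s4 = s1 OR s0 OR S = false OR true OR true = true
s5 = NOT s2 = NOT false = true
s7 = NOT s5 = NOT true = false
s8 = s7 AND s2 AND s3 = false AND false AND true = false
s11 = s4 OR R = true OR false = true
s13 = s4 OR s11 = true OR true = true

s3 = true, s8 = false, s13 = true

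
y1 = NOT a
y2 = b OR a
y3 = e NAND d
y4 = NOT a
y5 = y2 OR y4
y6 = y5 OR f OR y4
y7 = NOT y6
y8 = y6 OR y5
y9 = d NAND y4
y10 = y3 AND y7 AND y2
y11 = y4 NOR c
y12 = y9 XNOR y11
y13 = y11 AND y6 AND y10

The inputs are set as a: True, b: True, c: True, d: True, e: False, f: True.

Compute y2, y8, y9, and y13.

y2 = True  y8 = True  y9 = True  y13 = False

y2 = b OR a = True OR True = True
y3 = e NAND d = False NAND True = True
y4 = NOT a = NOT True = False
y5 = y2 OR y4 = True OR False = True
y6 = y5 OR f OR y4 = True OR True OR False = True
y7 = NOT y6 = NOT True = False
y8 = y6 OR y5 = True OR True = True
y9 = d NAND y4 = True NAND False = True
y10 = y3 AND y7 AND y2 = True AND False AND True = False
y11 = y4 NOR c = False NOR True = False
y13 = y11 AND y6 AND y10 = False AND True AND False = False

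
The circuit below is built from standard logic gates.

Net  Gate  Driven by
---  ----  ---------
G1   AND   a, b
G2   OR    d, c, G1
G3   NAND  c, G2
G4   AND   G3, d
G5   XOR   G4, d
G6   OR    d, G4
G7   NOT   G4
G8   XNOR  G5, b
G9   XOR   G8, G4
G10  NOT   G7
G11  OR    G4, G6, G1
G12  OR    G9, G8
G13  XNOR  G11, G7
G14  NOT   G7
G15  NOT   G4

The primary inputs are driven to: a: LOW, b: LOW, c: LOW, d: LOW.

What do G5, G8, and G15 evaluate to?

G1 = a AND b = LOW AND LOW = LOW
G2 = d OR c OR G1 = LOW OR LOW OR LOW = LOW
G3 = c NAND G2 = LOW NAND LOW = HIGH
G4 = G3 AND d = HIGH AND LOW = LOW
G5 = G4 XOR d = LOW XOR LOW = LOW
G8 = G5 XNOR b = LOW XNOR LOW = HIGH
G15 = NOT G4 = NOT LOW = HIGH

G5 = LOW  G8 = HIGH  G15 = HIGH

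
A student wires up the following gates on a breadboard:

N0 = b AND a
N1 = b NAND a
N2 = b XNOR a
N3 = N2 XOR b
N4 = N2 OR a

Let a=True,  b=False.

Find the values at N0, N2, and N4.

N0 = b AND a = False AND True = False
N2 = b XNOR a = False XNOR True = False
N4 = N2 OR a = False OR True = True

N0 = False, N2 = False, N4 = True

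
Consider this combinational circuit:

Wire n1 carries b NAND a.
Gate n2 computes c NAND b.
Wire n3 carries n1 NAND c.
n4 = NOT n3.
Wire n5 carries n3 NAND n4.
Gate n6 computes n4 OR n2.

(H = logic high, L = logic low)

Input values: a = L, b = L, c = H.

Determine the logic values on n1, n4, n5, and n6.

n1 = b NAND a = L NAND L = H
n2 = c NAND b = H NAND L = H
n3 = n1 NAND c = H NAND H = L
n4 = NOT n3 = NOT L = H
n5 = n3 NAND n4 = L NAND H = H
n6 = n4 OR n2 = H OR H = H

n1 = H; n4 = H; n5 = H; n6 = H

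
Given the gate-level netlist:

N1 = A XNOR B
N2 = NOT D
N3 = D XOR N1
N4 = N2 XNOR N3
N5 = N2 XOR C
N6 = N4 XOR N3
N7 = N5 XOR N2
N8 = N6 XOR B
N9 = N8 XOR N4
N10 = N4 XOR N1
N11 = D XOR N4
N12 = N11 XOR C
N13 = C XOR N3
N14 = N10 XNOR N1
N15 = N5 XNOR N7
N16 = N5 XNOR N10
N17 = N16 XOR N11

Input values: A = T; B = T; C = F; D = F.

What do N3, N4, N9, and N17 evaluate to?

N3 = T  N4 = T  N9 = F  N17 = T

N1 = A XNOR B = T XNOR T = T
N2 = NOT D = NOT F = T
N3 = D XOR N1 = F XOR T = T
N4 = N2 XNOR N3 = T XNOR T = T
N5 = N2 XOR C = T XOR F = T
N6 = N4 XOR N3 = T XOR T = F
N8 = N6 XOR B = F XOR T = T
N9 = N8 XOR N4 = T XOR T = F
N10 = N4 XOR N1 = T XOR T = F
N11 = D XOR N4 = F XOR T = T
N16 = N5 XNOR N10 = T XNOR F = F
N17 = N16 XOR N11 = F XOR T = T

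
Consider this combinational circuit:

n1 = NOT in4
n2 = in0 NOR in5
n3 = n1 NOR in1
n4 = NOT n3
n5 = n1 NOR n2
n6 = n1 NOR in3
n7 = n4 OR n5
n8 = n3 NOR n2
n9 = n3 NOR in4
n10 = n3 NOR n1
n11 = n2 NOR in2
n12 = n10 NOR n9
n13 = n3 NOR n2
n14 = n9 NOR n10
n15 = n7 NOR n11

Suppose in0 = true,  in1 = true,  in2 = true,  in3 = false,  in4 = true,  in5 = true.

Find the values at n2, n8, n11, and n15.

n2 = false; n8 = true; n11 = false; n15 = false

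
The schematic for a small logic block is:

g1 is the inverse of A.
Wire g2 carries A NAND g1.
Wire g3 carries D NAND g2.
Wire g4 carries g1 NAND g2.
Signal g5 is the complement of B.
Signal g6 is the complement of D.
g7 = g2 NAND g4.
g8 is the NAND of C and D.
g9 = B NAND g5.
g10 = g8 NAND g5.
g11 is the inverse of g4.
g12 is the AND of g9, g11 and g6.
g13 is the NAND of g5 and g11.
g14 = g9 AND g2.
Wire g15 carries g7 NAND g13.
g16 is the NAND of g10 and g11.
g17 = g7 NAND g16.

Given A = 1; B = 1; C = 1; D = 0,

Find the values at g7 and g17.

g1 = NOT A = NOT 1 = 0
g2 = A NAND g1 = 1 NAND 0 = 1
g4 = g1 NAND g2 = 0 NAND 1 = 1
g5 = NOT B = NOT 1 = 0
g7 = g2 NAND g4 = 1 NAND 1 = 0
g8 = C NAND D = 1 NAND 0 = 1
g10 = g8 NAND g5 = 1 NAND 0 = 1
g11 = NOT g4 = NOT 1 = 0
g16 = g10 NAND g11 = 1 NAND 0 = 1
g17 = g7 NAND g16 = 0 NAND 1 = 1

g7 = 0; g17 = 1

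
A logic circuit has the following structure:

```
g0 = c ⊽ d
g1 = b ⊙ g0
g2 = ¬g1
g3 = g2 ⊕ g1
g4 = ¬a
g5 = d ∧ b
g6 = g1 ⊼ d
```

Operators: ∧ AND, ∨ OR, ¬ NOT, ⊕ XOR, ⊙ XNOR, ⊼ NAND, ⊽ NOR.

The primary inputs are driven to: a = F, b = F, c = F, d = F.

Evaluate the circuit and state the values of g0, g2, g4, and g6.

g0 = T, g2 = T, g4 = T, g6 = T

g0 = c NOR d = F NOR F = T
g1 = b XNOR g0 = F XNOR T = F
g2 = NOT g1 = NOT F = T
g4 = NOT a = NOT F = T
g6 = g1 NAND d = F NAND F = T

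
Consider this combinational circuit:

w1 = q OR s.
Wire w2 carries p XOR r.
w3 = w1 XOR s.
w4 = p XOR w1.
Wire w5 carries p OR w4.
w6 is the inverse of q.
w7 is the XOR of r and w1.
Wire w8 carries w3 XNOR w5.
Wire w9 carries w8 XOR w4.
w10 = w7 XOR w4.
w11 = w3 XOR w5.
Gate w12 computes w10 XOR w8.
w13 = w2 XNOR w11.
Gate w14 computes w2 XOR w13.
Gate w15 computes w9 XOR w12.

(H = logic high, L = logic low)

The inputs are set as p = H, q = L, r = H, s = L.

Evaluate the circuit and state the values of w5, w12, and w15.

w1 = q OR s = L OR L = L
w3 = w1 XOR s = L XOR L = L
w4 = p XOR w1 = H XOR L = H
w5 = p OR w4 = H OR H = H
w7 = r XOR w1 = H XOR L = H
w8 = w3 XNOR w5 = L XNOR H = L
w9 = w8 XOR w4 = L XOR H = H
w10 = w7 XOR w4 = H XOR H = L
w12 = w10 XOR w8 = L XOR L = L
w15 = w9 XOR w12 = H XOR L = H

w5 = H  w12 = L  w15 = H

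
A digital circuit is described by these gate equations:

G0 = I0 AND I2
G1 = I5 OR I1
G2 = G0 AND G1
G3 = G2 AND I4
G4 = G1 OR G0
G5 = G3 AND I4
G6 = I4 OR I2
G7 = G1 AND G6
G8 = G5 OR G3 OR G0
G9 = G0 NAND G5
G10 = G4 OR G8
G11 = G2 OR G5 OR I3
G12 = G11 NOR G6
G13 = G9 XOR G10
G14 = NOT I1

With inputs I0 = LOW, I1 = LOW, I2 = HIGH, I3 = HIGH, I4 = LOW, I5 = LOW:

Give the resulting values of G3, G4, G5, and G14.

G0 = I0 AND I2 = LOW AND HIGH = LOW
G1 = I5 OR I1 = LOW OR LOW = LOW
G2 = G0 AND G1 = LOW AND LOW = LOW
G3 = G2 AND I4 = LOW AND LOW = LOW
G4 = G1 OR G0 = LOW OR LOW = LOW
G5 = G3 AND I4 = LOW AND LOW = LOW
G14 = NOT I1 = NOT LOW = HIGH

G3 = LOW, G4 = LOW, G5 = LOW, G14 = HIGH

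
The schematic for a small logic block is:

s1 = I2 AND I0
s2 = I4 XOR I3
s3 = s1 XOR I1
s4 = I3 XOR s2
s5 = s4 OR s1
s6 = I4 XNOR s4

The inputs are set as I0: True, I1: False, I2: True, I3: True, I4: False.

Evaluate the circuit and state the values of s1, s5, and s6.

s1 = True, s5 = True, s6 = True

s1 = I2 AND I0 = True AND True = True
s2 = I4 XOR I3 = False XOR True = True
s4 = I3 XOR s2 = True XOR True = False
s5 = s4 OR s1 = False OR True = True
s6 = I4 XNOR s4 = False XNOR False = True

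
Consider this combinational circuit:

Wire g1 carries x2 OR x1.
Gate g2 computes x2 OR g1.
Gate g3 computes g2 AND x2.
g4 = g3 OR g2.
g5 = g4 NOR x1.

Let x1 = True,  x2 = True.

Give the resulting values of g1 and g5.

g1 = x2 OR x1 = True OR True = True
g2 = x2 OR g1 = True OR True = True
g3 = g2 AND x2 = True AND True = True
g4 = g3 OR g2 = True OR True = True
g5 = g4 NOR x1 = True NOR True = False

g1 = True, g5 = False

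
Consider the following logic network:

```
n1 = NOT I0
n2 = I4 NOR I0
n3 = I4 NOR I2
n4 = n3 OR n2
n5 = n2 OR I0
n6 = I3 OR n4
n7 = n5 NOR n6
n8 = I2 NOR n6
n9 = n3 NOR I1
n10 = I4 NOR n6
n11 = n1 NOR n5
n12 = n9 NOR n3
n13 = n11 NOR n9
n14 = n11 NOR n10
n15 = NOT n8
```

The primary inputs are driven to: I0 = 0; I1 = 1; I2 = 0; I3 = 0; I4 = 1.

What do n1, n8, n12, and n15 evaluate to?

n1 = NOT I0 = NOT 0 = 1
n2 = I4 NOR I0 = 1 NOR 0 = 0
n3 = I4 NOR I2 = 1 NOR 0 = 0
n4 = n3 OR n2 = 0 OR 0 = 0
n6 = I3 OR n4 = 0 OR 0 = 0
n8 = I2 NOR n6 = 0 NOR 0 = 1
n9 = n3 NOR I1 = 0 NOR 1 = 0
n12 = n9 NOR n3 = 0 NOR 0 = 1
n15 = NOT n8 = NOT 1 = 0

n1 = 1, n8 = 1, n12 = 1, n15 = 0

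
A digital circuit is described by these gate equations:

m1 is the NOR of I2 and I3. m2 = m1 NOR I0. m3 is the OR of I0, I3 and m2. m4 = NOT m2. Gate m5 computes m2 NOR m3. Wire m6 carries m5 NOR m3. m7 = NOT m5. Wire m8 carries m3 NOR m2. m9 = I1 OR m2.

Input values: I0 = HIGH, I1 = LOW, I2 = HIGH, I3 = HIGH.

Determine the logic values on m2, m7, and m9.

m1 = I2 NOR I3 = HIGH NOR HIGH = LOW
m2 = m1 NOR I0 = LOW NOR HIGH = LOW
m3 = I0 OR I3 OR m2 = HIGH OR HIGH OR LOW = HIGH
m5 = m2 NOR m3 = LOW NOR HIGH = LOW
m7 = NOT m5 = NOT LOW = HIGH
m9 = I1 OR m2 = LOW OR LOW = LOW

m2 = LOW; m7 = HIGH; m9 = LOW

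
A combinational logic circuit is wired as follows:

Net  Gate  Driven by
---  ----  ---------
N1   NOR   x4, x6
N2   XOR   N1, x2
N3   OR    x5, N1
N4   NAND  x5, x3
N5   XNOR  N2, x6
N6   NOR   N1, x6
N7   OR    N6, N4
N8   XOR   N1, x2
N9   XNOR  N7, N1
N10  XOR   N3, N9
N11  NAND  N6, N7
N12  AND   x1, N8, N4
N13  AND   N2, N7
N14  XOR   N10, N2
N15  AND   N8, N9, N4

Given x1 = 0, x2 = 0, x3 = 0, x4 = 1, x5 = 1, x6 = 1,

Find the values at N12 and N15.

N12 = 0, N15 = 0

N1 = x4 NOR x6 = 1 NOR 1 = 0
N4 = x5 NAND x3 = 1 NAND 0 = 1
N6 = N1 NOR x6 = 0 NOR 1 = 0
N7 = N6 OR N4 = 0 OR 1 = 1
N8 = N1 XOR x2 = 0 XOR 0 = 0
N9 = N7 XNOR N1 = 1 XNOR 0 = 0
N12 = x1 AND N8 AND N4 = 0 AND 0 AND 1 = 0
N15 = N8 AND N9 AND N4 = 0 AND 0 AND 1 = 0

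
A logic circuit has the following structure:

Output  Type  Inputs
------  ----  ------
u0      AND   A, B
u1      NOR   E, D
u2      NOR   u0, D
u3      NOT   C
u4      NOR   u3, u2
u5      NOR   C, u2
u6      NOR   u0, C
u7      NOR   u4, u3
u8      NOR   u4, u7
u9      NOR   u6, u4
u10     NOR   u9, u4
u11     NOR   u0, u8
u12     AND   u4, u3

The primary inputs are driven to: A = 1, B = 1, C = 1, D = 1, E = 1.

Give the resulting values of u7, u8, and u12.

u0 = A AND B = 1 AND 1 = 1
u2 = u0 NOR D = 1 NOR 1 = 0
u3 = NOT C = NOT 1 = 0
u4 = u3 NOR u2 = 0 NOR 0 = 1
u7 = u4 NOR u3 = 1 NOR 0 = 0
u8 = u4 NOR u7 = 1 NOR 0 = 0
u12 = u4 AND u3 = 1 AND 0 = 0

u7 = 0, u8 = 0, u12 = 0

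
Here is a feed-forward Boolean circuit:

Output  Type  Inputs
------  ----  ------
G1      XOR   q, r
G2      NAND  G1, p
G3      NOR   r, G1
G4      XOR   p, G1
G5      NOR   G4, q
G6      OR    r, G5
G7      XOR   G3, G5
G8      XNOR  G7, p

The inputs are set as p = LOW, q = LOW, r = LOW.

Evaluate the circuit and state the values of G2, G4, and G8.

G1 = q XOR r = LOW XOR LOW = LOW
G2 = G1 NAND p = LOW NAND LOW = HIGH
G3 = r NOR G1 = LOW NOR LOW = HIGH
G4 = p XOR G1 = LOW XOR LOW = LOW
G5 = G4 NOR q = LOW NOR LOW = HIGH
G7 = G3 XOR G5 = HIGH XOR HIGH = LOW
G8 = G7 XNOR p = LOW XNOR LOW = HIGH

G2 = HIGH, G4 = LOW, G8 = HIGH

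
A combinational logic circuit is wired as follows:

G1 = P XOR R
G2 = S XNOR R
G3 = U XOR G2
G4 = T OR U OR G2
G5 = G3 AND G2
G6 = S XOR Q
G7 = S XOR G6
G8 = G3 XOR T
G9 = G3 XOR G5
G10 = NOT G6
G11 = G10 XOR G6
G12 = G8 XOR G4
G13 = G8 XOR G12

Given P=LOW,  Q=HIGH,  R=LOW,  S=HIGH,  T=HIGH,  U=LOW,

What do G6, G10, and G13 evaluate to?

G2 = S XNOR R = HIGH XNOR LOW = LOW
G3 = U XOR G2 = LOW XOR LOW = LOW
G4 = T OR U OR G2 = HIGH OR LOW OR LOW = HIGH
G6 = S XOR Q = HIGH XOR HIGH = LOW
G8 = G3 XOR T = LOW XOR HIGH = HIGH
G10 = NOT G6 = NOT LOW = HIGH
G12 = G8 XOR G4 = HIGH XOR HIGH = LOW
G13 = G8 XOR G12 = HIGH XOR LOW = HIGH

G6 = LOW; G10 = HIGH; G13 = HIGH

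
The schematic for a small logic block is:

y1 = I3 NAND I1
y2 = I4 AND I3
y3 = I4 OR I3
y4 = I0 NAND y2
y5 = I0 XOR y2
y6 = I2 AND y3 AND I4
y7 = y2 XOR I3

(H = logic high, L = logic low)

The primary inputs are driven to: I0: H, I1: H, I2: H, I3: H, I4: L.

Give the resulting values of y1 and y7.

y1 = L, y7 = H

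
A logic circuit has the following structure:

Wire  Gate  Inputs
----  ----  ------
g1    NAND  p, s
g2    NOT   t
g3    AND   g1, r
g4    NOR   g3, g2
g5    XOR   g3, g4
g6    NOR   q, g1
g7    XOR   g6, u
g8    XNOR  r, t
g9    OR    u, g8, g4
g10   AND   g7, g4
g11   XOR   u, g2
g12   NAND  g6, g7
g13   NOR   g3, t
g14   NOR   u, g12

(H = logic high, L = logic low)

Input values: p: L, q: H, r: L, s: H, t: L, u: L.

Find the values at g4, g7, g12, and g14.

g4 = L; g7 = L; g12 = H; g14 = L

g1 = p NAND s = L NAND H = H
g2 = NOT t = NOT L = H
g3 = g1 AND r = H AND L = L
g4 = g3 NOR g2 = L NOR H = L
g6 = q NOR g1 = H NOR H = L
g7 = g6 XOR u = L XOR L = L
g12 = g6 NAND g7 = L NAND L = H
g14 = u NOR g12 = L NOR H = L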